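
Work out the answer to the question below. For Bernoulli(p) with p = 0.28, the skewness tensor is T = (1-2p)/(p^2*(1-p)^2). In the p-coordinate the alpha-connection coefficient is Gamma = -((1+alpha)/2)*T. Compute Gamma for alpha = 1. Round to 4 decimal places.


Skewness (Amari-Chentsov) tensor: T = (1-2p)/(p^2*(1-p)^2).
p = 0.28, 1-2p = 0.44, p^2 = 0.0784, (1-p)^2 = 0.5184.
T = 0.44/(0.0784 * 0.5184) = 10.82609.
In the p-coordinate, Gamma^(alpha) = Gamma^(0) - (alpha/2)*T with Gamma^(0) = (1/2)*g'(p) = -T/2,
so Gamma^(alpha) = -((1+alpha)/2)*T.
alpha = 1, -(1+alpha)/2 = -1.0.
Gamma = -1.0 * 10.82609 = -10.8261

-10.8261


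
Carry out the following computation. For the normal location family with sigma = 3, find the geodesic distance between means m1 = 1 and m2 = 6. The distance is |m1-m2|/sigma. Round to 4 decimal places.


On the fixed-variance normal subfamily, geodesic distance = |m1-m2|/sigma.
|1 - 6| = 5.
sigma = 3.
d = 5/3 = 1.6667

1.6667


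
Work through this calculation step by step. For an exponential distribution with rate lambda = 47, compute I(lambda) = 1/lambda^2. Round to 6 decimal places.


Fisher information for exponential: I(lambda) = 1/lambda^2.
lambda = 47, lambda^2 = 2209.
I = 1/2209 = 0.000453

0.000453


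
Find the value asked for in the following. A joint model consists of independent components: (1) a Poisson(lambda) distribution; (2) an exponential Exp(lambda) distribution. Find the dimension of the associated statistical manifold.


The dimension of a statistical manifold equals the number of free
(independent) real parameters of the model. For a product of independent
blocks the parameter counts add.
- Poisson (lambda): 1.
- exponential (lambda): 1.
Total = 1 + 1 = 2.
Dimension = 2

2


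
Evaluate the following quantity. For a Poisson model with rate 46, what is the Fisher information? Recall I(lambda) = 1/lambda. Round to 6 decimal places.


Fisher information for Poisson: I(lambda) = 1/lambda.
lambda = 46.
I(lambda) = 1/46 = 0.021739

0.021739


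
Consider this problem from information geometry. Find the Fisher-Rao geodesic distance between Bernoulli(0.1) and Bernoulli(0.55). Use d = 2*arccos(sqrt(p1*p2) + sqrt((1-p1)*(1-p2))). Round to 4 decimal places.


Geodesic distance on Bernoulli manifold:
d(p1,p2) = 2*arccos(sqrt(p1*p2) + sqrt((1-p1)*(1-p2))).
sqrt(p1*p2) = sqrt(0.1*0.55) = 0.234521.
sqrt((1-p1)*(1-p2)) = sqrt(0.9*0.45) = 0.636396.
arg = 0.234521 + 0.636396 = 0.870917.
d = 2*arccos(0.870917) = 1.0275

1.0275


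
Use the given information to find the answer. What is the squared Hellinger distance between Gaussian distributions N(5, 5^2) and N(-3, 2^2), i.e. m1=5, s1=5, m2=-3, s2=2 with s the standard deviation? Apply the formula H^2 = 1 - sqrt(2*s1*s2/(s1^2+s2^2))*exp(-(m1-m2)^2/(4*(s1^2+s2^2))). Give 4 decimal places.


Squared Hellinger distance for Gaussians:
H^2 = 1 - sqrt(2*s1*s2/(s1^2+s2^2)) * exp(-(m1-m2)^2/(4*(s1^2+s2^2))).
s1^2 = 25, s2^2 = 4, s1^2+s2^2 = 29.
sqrt(2*5*2/(29)) = 0.830455.
(m1-m2)^2 = (8)^2 = 64.
exp(-64/(4*29)) = exp(-0.551724) = 0.575956.
H^2 = 1 - 0.830455*0.575956 = 0.5217

0.5217


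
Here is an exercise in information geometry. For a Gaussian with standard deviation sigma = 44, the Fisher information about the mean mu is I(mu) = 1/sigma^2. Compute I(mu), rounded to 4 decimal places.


The Fisher information for the mean of a normal distribution is I(mu) = 1/sigma^2.
sigma = 44, so sigma^2 = 1936.
I(mu) = 1/1936 = 0.0005

0.0005


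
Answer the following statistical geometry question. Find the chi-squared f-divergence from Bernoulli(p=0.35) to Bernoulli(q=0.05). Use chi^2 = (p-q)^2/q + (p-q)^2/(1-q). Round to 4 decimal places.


Chi-squared divergence between Bernoulli distributions:
chi^2 = (p-q)^2/q + (p-q)^2/(1-q).
p = 0.35, q = 0.05, p-q = 0.3.
(p-q)^2 = 0.09.
term1 = 0.09/0.05 = 1.8.
term2 = 0.09/0.95 = 0.094737.
chi^2 = 1.8 + 0.094737 = 1.8947

1.8947


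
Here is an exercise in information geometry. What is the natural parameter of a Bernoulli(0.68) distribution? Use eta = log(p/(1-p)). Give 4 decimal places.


Natural parameter for Bernoulli: eta = log(p/(1-p)).
p = 0.68, 1-p = 0.32.
p/(1-p) = 2.125.
eta = log(2.125) = 0.7538

0.7538


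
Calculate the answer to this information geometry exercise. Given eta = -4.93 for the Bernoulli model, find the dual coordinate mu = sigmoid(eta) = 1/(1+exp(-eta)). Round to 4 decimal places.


Dual coordinate (expectation parameter) for Bernoulli:
mu = 1/(1+exp(-eta)).
eta = -4.93.
exp(-eta) = exp(4.93) = 138.379512.
mu = 1/(1+138.379512) = 0.0072

0.0072


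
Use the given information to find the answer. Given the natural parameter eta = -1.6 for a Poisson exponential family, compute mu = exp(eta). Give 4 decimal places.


Expectation parameter for Poisson exponential family:
mu = exp(eta).
eta = -1.6.
mu = exp(-1.6) = 0.2019

0.2019


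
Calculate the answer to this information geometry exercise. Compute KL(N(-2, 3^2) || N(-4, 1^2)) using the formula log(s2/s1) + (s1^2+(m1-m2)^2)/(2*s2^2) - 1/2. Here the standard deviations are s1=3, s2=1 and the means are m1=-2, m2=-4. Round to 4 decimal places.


KL divergence between normal distributions:
KL = log(s2/s1) + (s1^2 + (m1-m2)^2)/(2*s2^2) - 1/2.
log(1/3) = -1.098612.
(3^2 + (-2--4)^2)/(2*1^2) = (9 + 4)/2 = 6.5.
KL = -1.098612 + 6.5 - 0.5 = 4.9014

4.9014


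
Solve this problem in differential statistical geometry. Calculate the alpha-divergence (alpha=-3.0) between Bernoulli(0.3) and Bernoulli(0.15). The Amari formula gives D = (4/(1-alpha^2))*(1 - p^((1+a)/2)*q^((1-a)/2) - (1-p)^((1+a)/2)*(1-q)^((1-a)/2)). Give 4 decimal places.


Amari alpha-divergence:
D = (4/(1-alpha^2))*(1 - p^((1+a)/2)*q^((1-a)/2) - (1-p)^((1+a)/2)*(1-q)^((1-a)/2)).
alpha = -3.0, p = 0.3, q = 0.15.
e1 = (1+alpha)/2 = -1.0, e2 = (1-alpha)/2 = 2.0.
t1 = p^e1 * q^e2 = 0.3^-1.0 * 0.15^2.0 = 0.075.
t2 = (1-p)^e1 * (1-q)^e2 = 0.7^-1.0 * 0.85^2.0 = 1.032143.
4/(1-alpha^2) = -0.5.
D = -0.5*(1 - 0.075 - 1.032143) = 0.0536

0.0536


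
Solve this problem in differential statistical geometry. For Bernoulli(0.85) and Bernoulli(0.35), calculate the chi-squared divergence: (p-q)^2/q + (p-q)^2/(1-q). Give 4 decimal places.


Chi-squared divergence between Bernoulli distributions:
chi^2 = (p-q)^2/q + (p-q)^2/(1-q).
p = 0.85, q = 0.35, p-q = 0.5.
(p-q)^2 = 0.25.
term1 = 0.25/0.35 = 0.714286.
term2 = 0.25/0.65 = 0.384615.
chi^2 = 0.714286 + 0.384615 = 1.0989

1.0989


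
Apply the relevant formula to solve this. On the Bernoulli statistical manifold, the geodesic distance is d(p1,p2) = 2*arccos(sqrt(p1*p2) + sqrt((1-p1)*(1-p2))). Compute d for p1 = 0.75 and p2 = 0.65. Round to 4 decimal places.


Geodesic distance on Bernoulli manifold:
d(p1,p2) = 2*arccos(sqrt(p1*p2) + sqrt((1-p1)*(1-p2))).
sqrt(p1*p2) = sqrt(0.75*0.65) = 0.698212.
sqrt((1-p1)*(1-p2)) = sqrt(0.25*0.35) = 0.295804.
arg = 0.698212 + 0.295804 = 0.994016.
d = 2*arccos(0.994016) = 0.2189

0.2189


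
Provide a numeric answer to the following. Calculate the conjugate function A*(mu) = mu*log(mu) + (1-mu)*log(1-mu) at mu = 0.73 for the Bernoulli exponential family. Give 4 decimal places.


Legendre transform for Bernoulli:
A*(mu) = mu*log(mu) + (1-mu)*log(1-mu).
mu = 0.73, 1-mu = 0.27.
mu*log(mu) = 0.73*log(0.73) = -0.229739.
(1-mu)*log(1-mu) = 0.27*log(0.27) = -0.35352.
A* = -0.229739 + -0.35352 = -0.5833

-0.5833


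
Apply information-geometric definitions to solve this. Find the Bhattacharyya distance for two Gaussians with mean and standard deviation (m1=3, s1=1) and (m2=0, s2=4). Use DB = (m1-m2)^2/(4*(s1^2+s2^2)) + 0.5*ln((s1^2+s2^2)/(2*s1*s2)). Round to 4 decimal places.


Bhattacharyya distance between two Gaussians:
DB = (m1-m2)^2/(4*(s1^2+s2^2)) + (1/2)*ln((s1^2+s2^2)/(2*s1*s2)).
(m1-m2)^2 = (3)^2 = 9.
s1^2+s2^2 = 1 + 16 = 17.
term1 = 9/68 = 0.132353.
term2 = 0.5*ln(17/8.0) = 0.376886.
DB = 0.132353 + 0.376886 = 0.5092

0.5092


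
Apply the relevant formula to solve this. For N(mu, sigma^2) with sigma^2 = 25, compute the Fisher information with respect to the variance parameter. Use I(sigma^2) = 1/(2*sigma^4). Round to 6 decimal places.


Fisher information for variance: I(sigma^2) = 1/(2*sigma^4).
sigma^2 = 25, so sigma^4 = 625.
I = 1/(2*625) = 1/1250 = 0.000800

0.000800


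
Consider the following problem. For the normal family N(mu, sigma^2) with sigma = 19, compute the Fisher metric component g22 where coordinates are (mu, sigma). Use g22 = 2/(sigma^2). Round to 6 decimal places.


For the 2-parameter normal family, the Fisher metric has:
  g11 = 1/sigma^2, g22 = 2/sigma^2.
sigma = 19, sigma^2 = 361.
g22 = 0.005540

0.005540


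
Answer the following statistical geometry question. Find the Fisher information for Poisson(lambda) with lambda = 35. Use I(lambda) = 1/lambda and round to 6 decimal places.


Fisher information for Poisson: I(lambda) = 1/lambda.
lambda = 35.
I(lambda) = 1/35 = 0.028571

0.028571


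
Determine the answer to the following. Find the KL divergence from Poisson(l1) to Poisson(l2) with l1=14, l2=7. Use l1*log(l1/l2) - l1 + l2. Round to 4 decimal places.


KL divergence for Poisson:
KL = l1*log(l1/l2) - l1 + l2.
l1 = 14, l2 = 7.
log(14/7) = 0.693147.
l1*log(l1/l2) = 14 * 0.693147 = 9.704061.
KL = 9.704061 - 14 + 7 = 2.7041

2.7041


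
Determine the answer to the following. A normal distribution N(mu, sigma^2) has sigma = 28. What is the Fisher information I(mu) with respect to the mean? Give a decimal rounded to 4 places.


The Fisher information for the mean of a normal distribution is I(mu) = 1/sigma^2.
sigma = 28, so sigma^2 = 784.
I(mu) = 1/784 = 0.0013

0.0013


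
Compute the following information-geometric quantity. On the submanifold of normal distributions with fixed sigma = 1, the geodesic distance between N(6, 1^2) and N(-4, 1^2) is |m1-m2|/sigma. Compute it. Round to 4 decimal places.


On the fixed-variance normal subfamily, geodesic distance = |m1-m2|/sigma.
|6 - -4| = 10.
sigma = 1.
d = 10/1 = 10.0000

10.0000


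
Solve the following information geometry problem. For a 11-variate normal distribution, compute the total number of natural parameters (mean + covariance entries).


Exponential family dimension calculation:
For 11-dim MVN: mean has 11 params, covariance has 11*12/2 = 66 unique entries.
Total dim = 11 + 66 = 77.

77


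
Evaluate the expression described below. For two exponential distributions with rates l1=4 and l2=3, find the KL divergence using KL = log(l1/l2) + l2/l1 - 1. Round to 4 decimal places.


KL divergence for exponential family:
KL = log(l1/l2) + l2/l1 - 1.
log(4/3) = 0.287682.
3/4 = 0.75.
KL = 0.287682 + 0.75 - 1 = 0.0377

0.0377


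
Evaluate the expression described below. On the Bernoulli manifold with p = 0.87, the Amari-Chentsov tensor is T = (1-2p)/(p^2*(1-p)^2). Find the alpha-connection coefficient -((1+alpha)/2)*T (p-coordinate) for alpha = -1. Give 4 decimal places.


Skewness (Amari-Chentsov) tensor: T = (1-2p)/(p^2*(1-p)^2).
p = 0.87, 1-2p = -0.74, p^2 = 0.7569, (1-p)^2 = 0.0169.
T = -0.74/(0.7569 * 0.0169) = -57.850419.
In the p-coordinate, Gamma^(alpha) = Gamma^(0) - (alpha/2)*T with Gamma^(0) = (1/2)*g'(p) = -T/2,
so Gamma^(alpha) = -((1+alpha)/2)*T.
alpha = -1, -(1+alpha)/2 = 0.0.
Gamma = 0.0 * -57.850419 = 0.0000

0.0000


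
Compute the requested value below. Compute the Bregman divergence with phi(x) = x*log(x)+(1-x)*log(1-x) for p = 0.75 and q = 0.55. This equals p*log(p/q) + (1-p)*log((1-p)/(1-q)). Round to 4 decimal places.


Bregman divergence with negative entropy generator:
D = p*log(p/q) + (1-p)*log((1-p)/(1-q)).
p = 0.75, q = 0.55.
p*log(p/q) = 0.75*log(0.75/0.55) = 0.232616.
(1-p)*log((1-p)/(1-q)) = 0.25*log(0.25/0.45) = -0.146947.
D = 0.232616 + -0.146947 = 0.0857

0.0857


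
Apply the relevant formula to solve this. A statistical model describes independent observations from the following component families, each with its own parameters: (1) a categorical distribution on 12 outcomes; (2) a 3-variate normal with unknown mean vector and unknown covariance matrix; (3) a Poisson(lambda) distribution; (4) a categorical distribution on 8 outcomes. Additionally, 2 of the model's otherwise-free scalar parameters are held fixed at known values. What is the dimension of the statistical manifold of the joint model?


The dimension of a statistical manifold equals the number of free
(independent) real parameters of the model. For a product of independent
blocks the parameter counts add.
- categorical on 12 outcomes (probabilities sum to 1): 12-1 = 11.
- 3-variate normal: 3 (mean) + 3*4/2 = 6 (symmetric covariance) = 9.
- Poisson (lambda): 1.
- categorical on 8 outcomes (probabilities sum to 1): 8-1 = 7.
Total = 11 + 9 + 1 + 7 = 28.
2 parameter(s) fixed at known values: 28 - 2 = 26.
Dimension = 26

26


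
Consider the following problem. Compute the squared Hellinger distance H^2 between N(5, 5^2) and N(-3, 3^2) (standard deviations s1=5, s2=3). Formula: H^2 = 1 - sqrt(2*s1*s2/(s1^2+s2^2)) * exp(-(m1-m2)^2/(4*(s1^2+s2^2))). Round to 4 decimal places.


Squared Hellinger distance for Gaussians:
H^2 = 1 - sqrt(2*s1*s2/(s1^2+s2^2)) * exp(-(m1-m2)^2/(4*(s1^2+s2^2))).
s1^2 = 25, s2^2 = 9, s1^2+s2^2 = 34.
sqrt(2*5*3/(34)) = 0.939336.
(m1-m2)^2 = (8)^2 = 64.
exp(-64/(4*34)) = exp(-0.470588) = 0.624635.
H^2 = 1 - 0.939336*0.624635 = 0.4133

0.4133


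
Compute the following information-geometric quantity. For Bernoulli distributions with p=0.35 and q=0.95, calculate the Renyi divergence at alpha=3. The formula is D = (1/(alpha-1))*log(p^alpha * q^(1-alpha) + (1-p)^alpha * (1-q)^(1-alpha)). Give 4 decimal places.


Renyi divergence of order alpha between Bernoulli distributions:
D = (1/(alpha-1))*log(p^alpha * q^(1-alpha) + (1-p)^alpha * (1-q)^(1-alpha)).
alpha = 3, p = 0.35, q = 0.95.
p^alpha * q^(1-alpha) = 0.35^3 * 0.95^-2 = 0.047507.
(1-p)^alpha * (1-q)^(1-alpha) = 0.65^3 * 0.05^-2 = 109.85.
sum = 0.047507 + 109.85 = 109.897507.
D = (1/2)*log(109.897507) = 2.3498

2.3498


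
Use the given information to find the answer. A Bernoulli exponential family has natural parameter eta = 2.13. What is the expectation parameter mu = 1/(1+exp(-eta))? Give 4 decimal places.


Dual coordinate (expectation parameter) for Bernoulli:
mu = 1/(1+exp(-eta)).
eta = 2.13.
exp(-eta) = exp(-2.13) = 0.118837.
mu = 1/(1+0.118837) = 0.8938

0.8938


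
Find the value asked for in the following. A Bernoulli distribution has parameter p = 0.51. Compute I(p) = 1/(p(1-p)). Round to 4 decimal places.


For Bernoulli(p), Fisher information is I(p) = 1/(p*(1-p)).
p = 0.51, 1-p = 0.49.
p*(1-p) = 0.2499.
I(p) = 1/0.2499 = 4.0016

4.0016


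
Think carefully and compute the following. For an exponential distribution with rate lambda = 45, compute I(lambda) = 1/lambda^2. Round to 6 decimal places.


Fisher information for exponential: I(lambda) = 1/lambda^2.
lambda = 45, lambda^2 = 2025.
I = 1/2025 = 0.000494

0.000494


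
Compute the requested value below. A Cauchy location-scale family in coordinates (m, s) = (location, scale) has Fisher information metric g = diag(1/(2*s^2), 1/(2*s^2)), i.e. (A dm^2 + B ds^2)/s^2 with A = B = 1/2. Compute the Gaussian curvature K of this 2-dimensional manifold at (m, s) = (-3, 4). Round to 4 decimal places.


The metric has the form g = (A dm^2 + B ds^2)/s^2 with A = 1/2, B = 1/2.
Substitute u = sqrt(A/B)*m: g = B*(du^2 + ds^2)/s^2, i.e. B times the
Poincare upper half-plane metric, which has constant Gaussian curvature -1.
Scaling a 2D metric by a constant c divides the Gaussian curvature by c,
so K = -1/B = -1/(1/2) = -2.0000 everywhere (the point (m, s) = (-3, 4) is irrelevant:
the curvature is constant).
The requested Gaussian curvature is K = -2.0000.

-2.0000


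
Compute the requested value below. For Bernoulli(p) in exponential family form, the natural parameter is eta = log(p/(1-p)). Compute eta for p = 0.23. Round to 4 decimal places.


Natural parameter for Bernoulli: eta = log(p/(1-p)).
p = 0.23, 1-p = 0.77.
p/(1-p) = 0.298701.
eta = log(0.298701) = -1.2083

-1.2083


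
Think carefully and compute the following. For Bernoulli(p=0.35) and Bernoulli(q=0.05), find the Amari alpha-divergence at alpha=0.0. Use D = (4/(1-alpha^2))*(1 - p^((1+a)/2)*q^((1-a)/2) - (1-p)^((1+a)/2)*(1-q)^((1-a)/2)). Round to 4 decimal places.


Amari alpha-divergence:
D = (4/(1-alpha^2))*(1 - p^((1+a)/2)*q^((1-a)/2) - (1-p)^((1+a)/2)*(1-q)^((1-a)/2)).
alpha = 0.0, p = 0.35, q = 0.05.
e1 = (1+alpha)/2 = 0.5, e2 = (1-alpha)/2 = 0.5.
t1 = p^e1 * q^e2 = 0.35^0.5 * 0.05^0.5 = 0.132288.
t2 = (1-p)^e1 * (1-q)^e2 = 0.65^0.5 * 0.95^0.5 = 0.785812.
4/(1-alpha^2) = 4.0.
D = 4.0*(1 - 0.132288 - 0.785812) = 0.3276

0.3276


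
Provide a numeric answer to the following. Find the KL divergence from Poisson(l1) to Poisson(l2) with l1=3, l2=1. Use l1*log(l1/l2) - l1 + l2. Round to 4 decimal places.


KL divergence for Poisson:
KL = l1*log(l1/l2) - l1 + l2.
l1 = 3, l2 = 1.
log(3/1) = 1.098612.
l1*log(l1/l2) = 3 * 1.098612 = 3.295837.
KL = 3.295837 - 3 + 1 = 1.2958

1.2958


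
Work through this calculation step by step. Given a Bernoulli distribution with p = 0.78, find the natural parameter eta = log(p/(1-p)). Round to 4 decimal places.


Natural parameter for Bernoulli: eta = log(p/(1-p)).
p = 0.78, 1-p = 0.22.
p/(1-p) = 3.545455.
eta = log(3.545455) = 1.2657

1.2657


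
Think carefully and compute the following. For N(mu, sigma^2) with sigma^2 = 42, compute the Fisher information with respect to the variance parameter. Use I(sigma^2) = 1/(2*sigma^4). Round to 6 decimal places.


Fisher information for variance: I(sigma^2) = 1/(2*sigma^4).
sigma^2 = 42, so sigma^4 = 1764.
I = 1/(2*1764) = 1/3528 = 0.000283

0.000283


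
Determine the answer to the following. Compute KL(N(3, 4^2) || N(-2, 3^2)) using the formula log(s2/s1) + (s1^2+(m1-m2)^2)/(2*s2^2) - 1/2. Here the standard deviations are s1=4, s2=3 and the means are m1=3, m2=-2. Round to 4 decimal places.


KL divergence between normal distributions:
KL = log(s2/s1) + (s1^2 + (m1-m2)^2)/(2*s2^2) - 1/2.
log(3/4) = -0.287682.
(4^2 + (3--2)^2)/(2*3^2) = (16 + 25)/18 = 2.277778.
KL = -0.287682 + 2.277778 - 0.5 = 1.4901

1.4901


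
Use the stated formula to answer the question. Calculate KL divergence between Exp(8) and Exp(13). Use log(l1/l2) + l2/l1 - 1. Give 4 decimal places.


KL divergence for exponential family:
KL = log(l1/l2) + l2/l1 - 1.
log(8/13) = -0.485508.
13/8 = 1.625.
KL = -0.485508 + 1.625 - 1 = 0.1395

0.1395


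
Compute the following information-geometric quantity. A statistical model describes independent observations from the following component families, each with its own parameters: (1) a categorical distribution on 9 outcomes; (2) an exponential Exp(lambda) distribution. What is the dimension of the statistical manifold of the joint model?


The dimension of a statistical manifold equals the number of free
(independent) real parameters of the model. For a product of independent
blocks the parameter counts add.
- categorical on 9 outcomes (probabilities sum to 1): 9-1 = 8.
- exponential (lambda): 1.
Total = 8 + 1 = 9.
Dimension = 9

9


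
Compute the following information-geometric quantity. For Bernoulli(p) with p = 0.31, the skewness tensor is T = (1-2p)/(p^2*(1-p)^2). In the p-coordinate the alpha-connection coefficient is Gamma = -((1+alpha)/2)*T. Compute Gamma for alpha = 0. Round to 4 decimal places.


Skewness (Amari-Chentsov) tensor: T = (1-2p)/(p^2*(1-p)^2).
p = 0.31, 1-2p = 0.38, p^2 = 0.0961, (1-p)^2 = 0.4761.
T = 0.38/(0.0961 * 0.4761) = 8.305428.
In the p-coordinate, Gamma^(alpha) = Gamma^(0) - (alpha/2)*T with Gamma^(0) = (1/2)*g'(p) = -T/2,
so Gamma^(alpha) = -((1+alpha)/2)*T.
alpha = 0, -(1+alpha)/2 = -0.5.
Gamma = -0.5 * 8.305428 = -4.1527

-4.1527


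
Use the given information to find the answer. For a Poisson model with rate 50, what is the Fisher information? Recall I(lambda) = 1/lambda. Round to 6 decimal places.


Fisher information for Poisson: I(lambda) = 1/lambda.
lambda = 50.
I(lambda) = 1/50 = 0.020000

0.020000


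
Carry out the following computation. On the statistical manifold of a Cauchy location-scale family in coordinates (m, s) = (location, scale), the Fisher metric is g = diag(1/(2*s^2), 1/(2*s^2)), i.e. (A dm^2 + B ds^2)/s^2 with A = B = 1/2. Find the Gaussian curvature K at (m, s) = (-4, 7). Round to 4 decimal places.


The metric has the form g = (A dm^2 + B ds^2)/s^2 with A = 1/2, B = 1/2.
Substitute u = sqrt(A/B)*m: g = B*(du^2 + ds^2)/s^2, i.e. B times the
Poincare upper half-plane metric, which has constant Gaussian curvature -1.
Scaling a 2D metric by a constant c divides the Gaussian curvature by c,
so K = -1/B = -1/(1/2) = -2.0000 everywhere (the point (m, s) = (-4, 7) is irrelevant:
the curvature is constant).
The requested Gaussian curvature is K = -2.0000.

-2.0000


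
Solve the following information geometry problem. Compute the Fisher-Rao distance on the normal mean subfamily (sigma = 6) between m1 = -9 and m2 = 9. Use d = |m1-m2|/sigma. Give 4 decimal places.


On the fixed-variance normal subfamily, geodesic distance = |m1-m2|/sigma.
|-9 - 9| = 18.
sigma = 6.
d = 18/6 = 3.0000

3.0000


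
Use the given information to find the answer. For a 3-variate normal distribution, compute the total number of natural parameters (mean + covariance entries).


Exponential family dimension calculation:
For 3-dim MVN: mean has 3 params, covariance has 3*4/2 = 6 unique entries.
Total dim = 3 + 6 = 9.

9


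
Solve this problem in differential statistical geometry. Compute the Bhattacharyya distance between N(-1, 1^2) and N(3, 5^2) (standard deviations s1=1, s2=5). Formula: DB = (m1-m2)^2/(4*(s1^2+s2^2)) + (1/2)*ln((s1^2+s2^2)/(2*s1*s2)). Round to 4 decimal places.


Bhattacharyya distance between two Gaussians:
DB = (m1-m2)^2/(4*(s1^2+s2^2)) + (1/2)*ln((s1^2+s2^2)/(2*s1*s2)).
(m1-m2)^2 = (-4)^2 = 16.
s1^2+s2^2 = 1 + 25 = 26.
term1 = 16/104 = 0.153846.
term2 = 0.5*ln(26/10.0) = 0.477756.
DB = 0.153846 + 0.477756 = 0.6316

0.6316


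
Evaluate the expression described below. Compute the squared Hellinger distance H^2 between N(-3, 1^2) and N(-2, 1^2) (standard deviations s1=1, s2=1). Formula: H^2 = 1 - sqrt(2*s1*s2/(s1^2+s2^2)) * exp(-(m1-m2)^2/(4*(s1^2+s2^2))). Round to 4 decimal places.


Squared Hellinger distance for Gaussians:
H^2 = 1 - sqrt(2*s1*s2/(s1^2+s2^2)) * exp(-(m1-m2)^2/(4*(s1^2+s2^2))).
s1^2 = 1, s2^2 = 1, s1^2+s2^2 = 2.
sqrt(2*1*1/(2)) = 1.0.
(m1-m2)^2 = (-1)^2 = 1.
exp(-1/(4*2)) = exp(-0.125) = 0.882497.
H^2 = 1 - 1.0*0.882497 = 0.1175

0.1175


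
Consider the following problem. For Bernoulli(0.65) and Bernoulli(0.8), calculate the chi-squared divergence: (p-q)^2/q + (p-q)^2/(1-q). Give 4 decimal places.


Chi-squared divergence between Bernoulli distributions:
chi^2 = (p-q)^2/q + (p-q)^2/(1-q).
p = 0.65, q = 0.8, p-q = -0.15.
(p-q)^2 = 0.0225.
term1 = 0.0225/0.8 = 0.028125.
term2 = 0.0225/0.2 = 0.1125.
chi^2 = 0.028125 + 0.1125 = 0.1406

0.1406


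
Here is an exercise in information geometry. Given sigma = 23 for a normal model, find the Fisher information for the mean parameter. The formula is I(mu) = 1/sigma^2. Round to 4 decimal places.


The Fisher information for the mean of a normal distribution is I(mu) = 1/sigma^2.
sigma = 23, so sigma^2 = 529.
I(mu) = 1/529 = 0.0019

0.0019


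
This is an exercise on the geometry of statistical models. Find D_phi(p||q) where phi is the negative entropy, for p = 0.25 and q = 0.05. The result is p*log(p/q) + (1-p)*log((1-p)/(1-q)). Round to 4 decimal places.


Bregman divergence with negative entropy generator:
D = p*log(p/q) + (1-p)*log((1-p)/(1-q)).
p = 0.25, q = 0.05.
p*log(p/q) = 0.25*log(0.25/0.05) = 0.402359.
(1-p)*log((1-p)/(1-q)) = 0.75*log(0.75/0.95) = -0.177292.
D = 0.402359 + -0.177292 = 0.2251

0.2251


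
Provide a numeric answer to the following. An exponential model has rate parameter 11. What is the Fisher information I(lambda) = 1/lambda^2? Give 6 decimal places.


Fisher information for exponential: I(lambda) = 1/lambda^2.
lambda = 11, lambda^2 = 121.
I = 1/121 = 0.008264

0.008264


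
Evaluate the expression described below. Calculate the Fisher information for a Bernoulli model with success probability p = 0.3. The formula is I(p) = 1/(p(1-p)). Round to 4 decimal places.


For Bernoulli(p), Fisher information is I(p) = 1/(p*(1-p)).
p = 0.3, 1-p = 0.7.
p*(1-p) = 0.21.
I(p) = 1/0.21 = 4.7619

4.7619


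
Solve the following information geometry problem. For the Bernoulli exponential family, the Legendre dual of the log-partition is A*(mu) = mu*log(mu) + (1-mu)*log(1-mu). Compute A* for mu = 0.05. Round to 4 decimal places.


Legendre transform for Bernoulli:
A*(mu) = mu*log(mu) + (1-mu)*log(1-mu).
mu = 0.05, 1-mu = 0.95.
mu*log(mu) = 0.05*log(0.05) = -0.149787.
(1-mu)*log(1-mu) = 0.95*log(0.95) = -0.048729.
A* = -0.149787 + -0.048729 = -0.1985

-0.1985


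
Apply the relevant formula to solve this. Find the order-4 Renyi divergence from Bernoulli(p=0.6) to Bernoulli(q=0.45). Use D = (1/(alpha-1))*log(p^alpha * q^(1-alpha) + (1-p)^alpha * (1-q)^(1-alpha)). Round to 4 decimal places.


Renyi divergence of order alpha between Bernoulli distributions:
D = (1/(alpha-1))*log(p^alpha * q^(1-alpha) + (1-p)^alpha * (1-q)^(1-alpha)).
alpha = 4, p = 0.6, q = 0.45.
p^alpha * q^(1-alpha) = 0.6^4 * 0.45^-3 = 1.422222.
(1-p)^alpha * (1-q)^(1-alpha) = 0.4^4 * 0.55^-3 = 0.153869.
sum = 1.422222 + 0.153869 = 1.576091.
D = (1/3)*log(1.576091) = 0.1516

0.1516


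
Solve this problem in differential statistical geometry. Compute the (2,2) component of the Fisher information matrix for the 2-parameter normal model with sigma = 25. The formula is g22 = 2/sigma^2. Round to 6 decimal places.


For the 2-parameter normal family, the Fisher metric has:
  g11 = 1/sigma^2, g22 = 2/sigma^2.
sigma = 25, sigma^2 = 625.
g22 = 0.003200

0.003200


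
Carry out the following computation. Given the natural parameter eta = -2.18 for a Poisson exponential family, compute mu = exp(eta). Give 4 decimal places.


Expectation parameter for Poisson exponential family:
mu = exp(eta).
eta = -2.18.
mu = exp(-2.18) = 0.1130

0.1130


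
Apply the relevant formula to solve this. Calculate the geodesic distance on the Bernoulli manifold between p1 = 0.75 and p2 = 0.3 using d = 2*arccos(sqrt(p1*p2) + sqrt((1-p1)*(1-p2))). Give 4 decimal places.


Geodesic distance on Bernoulli manifold:
d(p1,p2) = 2*arccos(sqrt(p1*p2) + sqrt((1-p1)*(1-p2))).
sqrt(p1*p2) = sqrt(0.75*0.3) = 0.474342.
sqrt((1-p1)*(1-p2)) = sqrt(0.25*0.7) = 0.41833.
arg = 0.474342 + 0.41833 = 0.892672.
d = 2*arccos(0.892672) = 0.9351

0.9351


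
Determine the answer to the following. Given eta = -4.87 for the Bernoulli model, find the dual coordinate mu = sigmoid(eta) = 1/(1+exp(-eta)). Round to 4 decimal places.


Dual coordinate (expectation parameter) for Bernoulli:
mu = 1/(1+exp(-eta)).
eta = -4.87.
exp(-eta) = exp(4.87) = 130.320917.
mu = 1/(1+130.320917) = 0.0076

0.0076


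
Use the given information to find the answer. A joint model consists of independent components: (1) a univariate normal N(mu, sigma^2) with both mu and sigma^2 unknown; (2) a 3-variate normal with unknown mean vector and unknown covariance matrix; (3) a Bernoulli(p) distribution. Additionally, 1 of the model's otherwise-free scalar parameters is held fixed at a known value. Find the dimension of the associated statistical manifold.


The dimension of a statistical manifold equals the number of free
(independent) real parameters of the model. For a product of independent
blocks the parameter counts add.
- normal (mu, sigma^2): 2.
- 3-variate normal: 3 (mean) + 3*4/2 = 6 (symmetric covariance) = 9.
- Bernoulli (p): 1.
Total = 2 + 9 + 1 = 12.
1 parameter(s) fixed at known values: 12 - 1 = 11.
Dimension = 11

11


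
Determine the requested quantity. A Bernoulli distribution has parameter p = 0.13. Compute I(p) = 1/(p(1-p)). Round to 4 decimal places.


For Bernoulli(p), Fisher information is I(p) = 1/(p*(1-p)).
p = 0.13, 1-p = 0.87.
p*(1-p) = 0.1131.
I(p) = 1/0.1131 = 8.8417

8.8417


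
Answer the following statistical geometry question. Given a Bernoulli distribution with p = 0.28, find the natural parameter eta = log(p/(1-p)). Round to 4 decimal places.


Natural parameter for Bernoulli: eta = log(p/(1-p)).
p = 0.28, 1-p = 0.72.
p/(1-p) = 0.388889.
eta = log(0.388889) = -0.9445

-0.9445


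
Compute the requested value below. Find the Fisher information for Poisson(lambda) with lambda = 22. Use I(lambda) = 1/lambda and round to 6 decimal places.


Fisher information for Poisson: I(lambda) = 1/lambda.
lambda = 22.
I(lambda) = 1/22 = 0.045455

0.045455


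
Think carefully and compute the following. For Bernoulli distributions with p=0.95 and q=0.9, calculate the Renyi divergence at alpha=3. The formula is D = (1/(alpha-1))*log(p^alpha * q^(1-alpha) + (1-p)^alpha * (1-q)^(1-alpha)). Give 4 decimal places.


Renyi divergence of order alpha between Bernoulli distributions:
D = (1/(alpha-1))*log(p^alpha * q^(1-alpha) + (1-p)^alpha * (1-q)^(1-alpha)).
alpha = 3, p = 0.95, q = 0.9.
p^alpha * q^(1-alpha) = 0.95^3 * 0.9^-2 = 1.058488.
(1-p)^alpha * (1-q)^(1-alpha) = 0.05^3 * 0.1^-2 = 0.0125.
sum = 1.058488 + 0.0125 = 1.070988.
D = (1/2)*log(1.070988) = 0.0343

0.0343


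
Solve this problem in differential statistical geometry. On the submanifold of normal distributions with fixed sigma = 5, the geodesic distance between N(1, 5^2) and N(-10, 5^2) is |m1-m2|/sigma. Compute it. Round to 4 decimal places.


On the fixed-variance normal subfamily, geodesic distance = |m1-m2|/sigma.
|1 - -10| = 11.
sigma = 5.
d = 11/5 = 2.2000

2.2000


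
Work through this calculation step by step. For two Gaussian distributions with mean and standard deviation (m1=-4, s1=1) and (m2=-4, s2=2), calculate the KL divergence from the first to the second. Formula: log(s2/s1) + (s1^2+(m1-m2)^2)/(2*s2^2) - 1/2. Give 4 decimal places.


KL divergence between normal distributions:
KL = log(s2/s1) + (s1^2 + (m1-m2)^2)/(2*s2^2) - 1/2.
log(2/1) = 0.693147.
(1^2 + (-4--4)^2)/(2*2^2) = (1 + 0)/8 = 0.125.
KL = 0.693147 + 0.125 - 0.5 = 0.3181

0.3181


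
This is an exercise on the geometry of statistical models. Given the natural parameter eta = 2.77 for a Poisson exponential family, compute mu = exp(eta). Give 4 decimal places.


Expectation parameter for Poisson exponential family:
mu = exp(eta).
eta = 2.77.
mu = exp(2.77) = 15.9586

15.9586


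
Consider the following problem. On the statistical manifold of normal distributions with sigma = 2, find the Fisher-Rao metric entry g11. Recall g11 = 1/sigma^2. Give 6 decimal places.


For the 2-parameter normal family, the Fisher metric has:
  g11 = 1/sigma^2, g22 = 2/sigma^2.
sigma = 2, sigma^2 = 4.
g11 = 0.250000

0.250000


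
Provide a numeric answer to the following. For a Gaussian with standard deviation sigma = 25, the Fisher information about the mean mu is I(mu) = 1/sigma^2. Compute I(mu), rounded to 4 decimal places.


The Fisher information for the mean of a normal distribution is I(mu) = 1/sigma^2.
sigma = 25, so sigma^2 = 625.
I(mu) = 1/625 = 0.0016

0.0016


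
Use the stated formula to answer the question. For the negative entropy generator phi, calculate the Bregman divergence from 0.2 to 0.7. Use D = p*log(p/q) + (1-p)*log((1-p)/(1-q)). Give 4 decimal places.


Bregman divergence with negative entropy generator:
D = p*log(p/q) + (1-p)*log((1-p)/(1-q)).
p = 0.2, q = 0.7.
p*log(p/q) = 0.2*log(0.2/0.7) = -0.250553.
(1-p)*log((1-p)/(1-q)) = 0.8*log(0.8/0.3) = 0.784663.
D = -0.250553 + 0.784663 = 0.5341

0.5341


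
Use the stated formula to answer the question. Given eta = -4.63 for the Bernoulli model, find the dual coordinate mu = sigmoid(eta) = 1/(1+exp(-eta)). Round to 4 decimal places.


Dual coordinate (expectation parameter) for Bernoulli:
mu = 1/(1+exp(-eta)).
eta = -4.63.
exp(-eta) = exp(4.63) = 102.514064.
mu = 1/(1+102.514064) = 0.0097

0.0097


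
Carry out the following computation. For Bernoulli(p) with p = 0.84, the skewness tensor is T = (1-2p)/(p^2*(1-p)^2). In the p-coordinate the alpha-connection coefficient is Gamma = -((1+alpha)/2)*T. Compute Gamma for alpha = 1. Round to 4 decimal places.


Skewness (Amari-Chentsov) tensor: T = (1-2p)/(p^2*(1-p)^2).
p = 0.84, 1-2p = -0.68, p^2 = 0.7056, (1-p)^2 = 0.0256.
T = -0.68/(0.7056 * 0.0256) = -37.645266.
In the p-coordinate, Gamma^(alpha) = Gamma^(0) - (alpha/2)*T with Gamma^(0) = (1/2)*g'(p) = -T/2,
so Gamma^(alpha) = -((1+alpha)/2)*T.
alpha = 1, -(1+alpha)/2 = -1.0.
Gamma = -1.0 * -37.645266 = 37.6453

37.6453


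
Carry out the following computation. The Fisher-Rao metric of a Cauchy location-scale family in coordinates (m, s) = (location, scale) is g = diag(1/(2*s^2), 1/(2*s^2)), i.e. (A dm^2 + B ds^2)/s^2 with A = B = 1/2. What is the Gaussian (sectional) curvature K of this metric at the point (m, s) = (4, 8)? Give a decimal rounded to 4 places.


The metric has the form g = (A dm^2 + B ds^2)/s^2 with A = 1/2, B = 1/2.
Substitute u = sqrt(A/B)*m: g = B*(du^2 + ds^2)/s^2, i.e. B times the
Poincare upper half-plane metric, which has constant Gaussian curvature -1.
Scaling a 2D metric by a constant c divides the Gaussian curvature by c,
so K = -1/B = -1/(1/2) = -2.0000 everywhere (the point (m, s) = (4, 8) is irrelevant:
the curvature is constant).
The requested Gaussian curvature is K = -2.0000.

-2.0000


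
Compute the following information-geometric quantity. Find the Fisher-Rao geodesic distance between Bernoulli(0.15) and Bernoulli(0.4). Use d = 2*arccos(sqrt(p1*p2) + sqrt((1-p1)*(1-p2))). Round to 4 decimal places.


Geodesic distance on Bernoulli manifold:
d(p1,p2) = 2*arccos(sqrt(p1*p2) + sqrt((1-p1)*(1-p2))).
sqrt(p1*p2) = sqrt(0.15*0.4) = 0.244949.
sqrt((1-p1)*(1-p2)) = sqrt(0.85*0.6) = 0.714143.
arg = 0.244949 + 0.714143 = 0.959092.
d = 2*arccos(0.959092) = 0.5740

0.5740


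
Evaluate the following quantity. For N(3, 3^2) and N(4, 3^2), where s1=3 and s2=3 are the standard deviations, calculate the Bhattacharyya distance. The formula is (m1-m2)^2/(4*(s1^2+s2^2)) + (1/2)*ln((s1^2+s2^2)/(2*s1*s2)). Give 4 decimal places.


Bhattacharyya distance between two Gaussians:
DB = (m1-m2)^2/(4*(s1^2+s2^2)) + (1/2)*ln((s1^2+s2^2)/(2*s1*s2)).
(m1-m2)^2 = (-1)^2 = 1.
s1^2+s2^2 = 9 + 9 = 18.
term1 = 1/72 = 0.013889.
term2 = 0.5*ln(18/18.0) = 0.0.
DB = 0.013889 + 0.0 = 0.0139

0.0139


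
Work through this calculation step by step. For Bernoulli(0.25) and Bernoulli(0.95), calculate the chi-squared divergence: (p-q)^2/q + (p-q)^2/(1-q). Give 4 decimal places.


Chi-squared divergence between Bernoulli distributions:
chi^2 = (p-q)^2/q + (p-q)^2/(1-q).
p = 0.25, q = 0.95, p-q = -0.7.
(p-q)^2 = 0.49.
term1 = 0.49/0.95 = 0.515789.
term2 = 0.49/0.05 = 9.8.
chi^2 = 0.515789 + 9.8 = 10.3158

10.3158


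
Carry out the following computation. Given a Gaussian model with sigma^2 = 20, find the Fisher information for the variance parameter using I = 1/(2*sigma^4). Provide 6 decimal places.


Fisher information for variance: I(sigma^2) = 1/(2*sigma^4).
sigma^2 = 20, so sigma^4 = 400.
I = 1/(2*400) = 1/800 = 0.001250

0.001250


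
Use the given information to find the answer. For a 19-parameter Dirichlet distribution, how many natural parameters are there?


Exponential family dimension calculation:
Dirichlet with 19 components has 19 natural parameters.

19


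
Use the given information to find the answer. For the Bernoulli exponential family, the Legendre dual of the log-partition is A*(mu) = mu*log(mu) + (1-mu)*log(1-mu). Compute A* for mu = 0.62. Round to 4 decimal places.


Legendre transform for Bernoulli:
A*(mu) = mu*log(mu) + (1-mu)*log(1-mu).
mu = 0.62, 1-mu = 0.38.
mu*log(mu) = 0.62*log(0.62) = -0.296382.
(1-mu)*log(1-mu) = 0.38*log(0.38) = -0.367682.
A* = -0.296382 + -0.367682 = -0.6641

-0.6641


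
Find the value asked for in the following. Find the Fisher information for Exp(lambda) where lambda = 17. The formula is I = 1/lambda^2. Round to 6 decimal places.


Fisher information for exponential: I(lambda) = 1/lambda^2.
lambda = 17, lambda^2 = 289.
I = 1/289 = 0.003460

0.003460


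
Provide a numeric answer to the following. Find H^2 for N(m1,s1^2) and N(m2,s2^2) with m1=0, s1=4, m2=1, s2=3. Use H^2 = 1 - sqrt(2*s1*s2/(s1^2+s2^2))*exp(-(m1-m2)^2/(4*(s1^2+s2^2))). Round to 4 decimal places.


Squared Hellinger distance for Gaussians:
H^2 = 1 - sqrt(2*s1*s2/(s1^2+s2^2)) * exp(-(m1-m2)^2/(4*(s1^2+s2^2))).
s1^2 = 16, s2^2 = 9, s1^2+s2^2 = 25.
sqrt(2*4*3/(25)) = 0.979796.
(m1-m2)^2 = (-1)^2 = 1.
exp(-1/(4*25)) = exp(-0.01) = 0.99005.
H^2 = 1 - 0.979796*0.99005 = 0.0300

0.0300


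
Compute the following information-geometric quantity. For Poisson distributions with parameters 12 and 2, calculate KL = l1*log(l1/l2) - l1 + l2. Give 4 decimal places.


KL divergence for Poisson:
KL = l1*log(l1/l2) - l1 + l2.
l1 = 12, l2 = 2.
log(12/2) = 1.791759.
l1*log(l1/l2) = 12 * 1.791759 = 21.501114.
KL = 21.501114 - 12 + 2 = 11.5011

11.5011


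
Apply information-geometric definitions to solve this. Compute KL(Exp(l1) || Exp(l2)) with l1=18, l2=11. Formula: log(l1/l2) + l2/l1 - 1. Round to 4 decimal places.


KL divergence for exponential family:
KL = log(l1/l2) + l2/l1 - 1.
log(18/11) = 0.492476.
11/18 = 0.611111.
KL = 0.492476 + 0.611111 - 1 = 0.1036

0.1036


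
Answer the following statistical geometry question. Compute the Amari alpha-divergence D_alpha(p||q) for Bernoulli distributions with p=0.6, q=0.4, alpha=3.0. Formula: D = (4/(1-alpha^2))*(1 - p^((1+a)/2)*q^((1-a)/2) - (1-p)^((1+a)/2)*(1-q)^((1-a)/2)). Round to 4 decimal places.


Amari alpha-divergence:
D = (4/(1-alpha^2))*(1 - p^((1+a)/2)*q^((1-a)/2) - (1-p)^((1+a)/2)*(1-q)^((1-a)/2)).
alpha = 3.0, p = 0.6, q = 0.4.
e1 = (1+alpha)/2 = 2.0, e2 = (1-alpha)/2 = -1.0.
t1 = p^e1 * q^e2 = 0.6^2.0 * 0.4^-1.0 = 0.9.
t2 = (1-p)^e1 * (1-q)^e2 = 0.4^2.0 * 0.6^-1.0 = 0.266667.
4/(1-alpha^2) = -0.5.
D = -0.5*(1 - 0.9 - 0.266667) = 0.0833

0.0833


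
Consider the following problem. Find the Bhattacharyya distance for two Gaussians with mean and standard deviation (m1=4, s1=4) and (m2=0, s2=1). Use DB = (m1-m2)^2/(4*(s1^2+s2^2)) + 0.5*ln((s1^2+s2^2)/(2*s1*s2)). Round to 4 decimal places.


Bhattacharyya distance between two Gaussians:
DB = (m1-m2)^2/(4*(s1^2+s2^2)) + (1/2)*ln((s1^2+s2^2)/(2*s1*s2)).
(m1-m2)^2 = (4)^2 = 16.
s1^2+s2^2 = 16 + 1 = 17.
term1 = 16/68 = 0.235294.
term2 = 0.5*ln(17/8.0) = 0.376886.
DB = 0.235294 + 0.376886 = 0.6122

0.6122


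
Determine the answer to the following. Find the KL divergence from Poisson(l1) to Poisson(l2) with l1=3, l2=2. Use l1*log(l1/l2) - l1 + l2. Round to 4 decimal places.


KL divergence for Poisson:
KL = l1*log(l1/l2) - l1 + l2.
l1 = 3, l2 = 2.
log(3/2) = 0.405465.
l1*log(l1/l2) = 3 * 0.405465 = 1.216395.
KL = 1.216395 - 3 + 2 = 0.2164

0.2164


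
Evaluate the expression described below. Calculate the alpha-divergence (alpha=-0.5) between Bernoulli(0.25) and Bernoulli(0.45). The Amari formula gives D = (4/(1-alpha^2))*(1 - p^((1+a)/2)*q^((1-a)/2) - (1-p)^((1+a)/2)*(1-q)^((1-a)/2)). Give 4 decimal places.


Amari alpha-divergence:
D = (4/(1-alpha^2))*(1 - p^((1+a)/2)*q^((1-a)/2) - (1-p)^((1+a)/2)*(1-q)^((1-a)/2)).
alpha = -0.5, p = 0.25, q = 0.45.
e1 = (1+alpha)/2 = 0.25, e2 = (1-alpha)/2 = 0.75.
t1 = p^e1 * q^e2 = 0.25^0.25 * 0.45^0.75 = 0.388503.
t2 = (1-p)^e1 * (1-q)^e2 = 0.75^0.25 * 0.55^0.75 = 0.594343.
4/(1-alpha^2) = 5.333333.
D = 5.333333*(1 - 0.388503 - 0.594343) = 0.0915

0.0915


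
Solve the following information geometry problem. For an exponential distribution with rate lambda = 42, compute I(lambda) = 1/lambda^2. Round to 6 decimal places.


Fisher information for exponential: I(lambda) = 1/lambda^2.
lambda = 42, lambda^2 = 1764.
I = 1/1764 = 0.000567

0.000567


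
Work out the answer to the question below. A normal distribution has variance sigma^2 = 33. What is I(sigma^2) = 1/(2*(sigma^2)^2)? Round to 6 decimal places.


Fisher information for variance: I(sigma^2) = 1/(2*sigma^4).
sigma^2 = 33, so sigma^4 = 1089.
I = 1/(2*1089) = 1/2178 = 0.000459

0.000459
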